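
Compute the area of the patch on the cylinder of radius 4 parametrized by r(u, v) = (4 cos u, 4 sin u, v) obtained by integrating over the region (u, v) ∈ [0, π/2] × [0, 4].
Area = 8*pi

Area = ∫∫ √(EG − F²) du dv with √(EG − F²) = 4. Integrating over [0, π/2] × [0, 4] gives 8*pi.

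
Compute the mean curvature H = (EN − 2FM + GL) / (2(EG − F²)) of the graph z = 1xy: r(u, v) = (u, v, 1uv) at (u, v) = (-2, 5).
H = sqrt(30)/90

With E = v^2 + 1, F = u*v, G = u^2 + 1, L = 0, M = 1/sqrt(u^2 + v^2 + 1), N = 0, assemble
  H = (EN − 2FM + GL) / (2(EG − F²)) = -u*v/(u^2 + v^2 + 1)^(3/2).
At (u, v) = (-2, 5): H = sqrt(30)/90.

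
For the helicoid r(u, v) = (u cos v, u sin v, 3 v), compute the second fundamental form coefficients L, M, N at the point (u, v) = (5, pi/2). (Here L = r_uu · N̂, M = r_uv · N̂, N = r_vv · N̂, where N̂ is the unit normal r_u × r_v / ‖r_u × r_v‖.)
L = 0;  M = -3*sqrt(34)/34;  N = 0

Compute the unit normal N̂(u, v) = (3*sin(v)/sqrt(u^2 + 9), -3*cos(v)/sqrt(u^2 + 9), u/sqrt(u^2 + 9)), and the second partials r_uu, r_uv, r_vv. Take dot products:
  L(u, v) = r_uu · N̂ = 0,
  M(u, v) = r_uv · N̂ = -3/sqrt(u^2 + 9),
  N(u, v) = r_vv · N̂ = 0.
Evaluating at (u, v) = (5, pi/2):
  L = 0, M = -3*sqrt(34)/34, N = 0.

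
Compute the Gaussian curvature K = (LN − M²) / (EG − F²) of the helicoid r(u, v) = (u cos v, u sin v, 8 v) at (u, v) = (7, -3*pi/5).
K = -64/12769

Coefficients of the first fundamental form: E = 1, F = 0, G = u^2 + 64.
Coefficients of the second fundamental form: L = 0, M = -8/sqrt(u^2 + 64), N = 0.
Assemble K = (LN − M²)/(EG − F²) = -64/(u^2 + 64)^2. At (u, v) = (7, -3*pi/5): K = -64/12769.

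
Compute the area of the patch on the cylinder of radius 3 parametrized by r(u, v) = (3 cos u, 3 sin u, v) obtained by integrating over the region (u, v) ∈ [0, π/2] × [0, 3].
Area = 9*pi/2

Area = ∫∫ √(EG − F²) du dv with √(EG − F²) = 3. Integrating over [0, π/2] × [0, 3] gives 9*pi/2.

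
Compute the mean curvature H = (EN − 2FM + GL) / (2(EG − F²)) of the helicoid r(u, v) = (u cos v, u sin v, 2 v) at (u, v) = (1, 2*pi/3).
H = 0

With E = 1, F = 0, G = u^2 + 4, L = 0, M = -2/sqrt(u^2 + 4), N = 0, assemble
  H = (EN − 2FM + GL) / (2(EG − F²)) = 0.
At (u, v) = (1, 2*pi/3): H = 0.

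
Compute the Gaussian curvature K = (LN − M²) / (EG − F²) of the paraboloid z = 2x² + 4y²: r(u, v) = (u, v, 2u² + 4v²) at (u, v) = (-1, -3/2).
K = 32/25921

Coefficients of the first fundamental form: E = 16*u^2 + 1, F = 32*u*v, G = 64*v^2 + 1.
Coefficients of the second fundamental form: L = 4/sqrt(16*u^2 + 64*v^2 + 1), M = 0, N = 8/sqrt(16*u^2 + 64*v^2 + 1).
Assemble K = (LN − M²)/(EG − F²) = 32/(256*u^4 + 2048*u^2*v^2 + 32*u^2 + 4096*v^4 + 128*v^2 + 1). At (u, v) = (-1, -3/2): K = 32/25921.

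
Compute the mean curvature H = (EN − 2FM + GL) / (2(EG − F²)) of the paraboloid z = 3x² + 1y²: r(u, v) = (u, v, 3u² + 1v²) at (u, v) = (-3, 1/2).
H = 331*sqrt(326)/106276

With E = 36*u^2 + 1, F = 12*u*v, G = 4*v^2 + 1, L = 6/sqrt(36*u^2 + 4*v^2 + 1), M = 0, N = 2/sqrt(36*u^2 + 4*v^2 + 1), assemble
  H = (EN − 2FM + GL) / (2(EG − F²)) = 4*(9*u^2 + 3*v^2 + 1)/(36*u^2 + 4*v^2 + 1)^(3/2).
At (u, v) = (-3, 1/2): H = 331*sqrt(326)/106276.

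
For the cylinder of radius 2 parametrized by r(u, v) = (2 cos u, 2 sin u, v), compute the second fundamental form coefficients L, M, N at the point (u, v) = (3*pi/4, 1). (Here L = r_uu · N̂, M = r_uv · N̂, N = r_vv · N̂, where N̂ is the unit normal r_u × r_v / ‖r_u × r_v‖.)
L = -2;  M = 0;  N = 0

Compute the unit normal N̂(u, v) = (cos(u), sin(u), 0), and the second partials r_uu, r_uv, r_vv. Take dot products:
  L(u, v) = r_uu · N̂ = -2,
  M(u, v) = r_uv · N̂ = 0,
  N(u, v) = r_vv · N̂ = 0.
Evaluating at (u, v) = (3*pi/4, 1):
  L = -2, M = 0, N = 0.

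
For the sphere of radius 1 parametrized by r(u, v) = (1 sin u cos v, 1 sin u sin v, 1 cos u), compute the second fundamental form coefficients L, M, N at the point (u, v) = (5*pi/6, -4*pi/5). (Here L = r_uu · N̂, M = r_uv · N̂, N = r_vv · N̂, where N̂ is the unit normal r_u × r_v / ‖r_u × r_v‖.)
L = -1;  M = 0;  N = -1/4

Compute the unit normal N̂(u, v) = (sin(u)^2*cos(v)/Abs(sin(u)), sin(u)^2*sin(v)/Abs(sin(u)), sin(2*u)/(2*Abs(sin(u)))), and the second partials r_uu, r_uv, r_vv. Take dot products:
  L(u, v) = r_uu · N̂ = -sin(u)/Abs(sin(u)),
  M(u, v) = r_uv · N̂ = 0,
  N(u, v) = r_vv · N̂ = -sin(u)^3/Abs(sin(u)).
Evaluating at (u, v) = (5*pi/6, -4*pi/5):
  L = -1, M = 0, N = -1/4.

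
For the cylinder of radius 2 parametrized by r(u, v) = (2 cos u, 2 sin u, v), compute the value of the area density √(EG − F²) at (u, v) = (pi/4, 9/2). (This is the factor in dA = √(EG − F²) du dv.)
√(EG − F²)|_{(pi/4, 9/2)} = 2

E = 4, F = 0, G = 1, so EG − F² = 4. Taking the positive square root: √(EG − F²) = 2. At (u, v) = (pi/4, 9/2): 2.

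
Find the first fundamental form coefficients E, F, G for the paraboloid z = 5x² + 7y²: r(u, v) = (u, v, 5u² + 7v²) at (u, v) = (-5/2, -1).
E = 626;  F = 350;  G = 197

Partials: r_u = (1, 0, 10*u), r_v = (0, 1, 14*v). As functions of (u, v):
  E = r_u · r_u = 100*u^2 + 1,
  F = r_u · r_v = 140*u*v,
  G = r_v · r_v = 196*v^2 + 1.
Evaluating at (u, v) = (-5/2, -1): E = 626, F = 350, G = 197.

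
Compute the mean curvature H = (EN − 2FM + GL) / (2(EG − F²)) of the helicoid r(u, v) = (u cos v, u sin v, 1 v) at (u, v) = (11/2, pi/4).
H = 0

With E = 1, F = 0, G = u^2 + 1, L = 0, M = -1/sqrt(u^2 + 1), N = 0, assemble
  H = (EN − 2FM + GL) / (2(EG − F²)) = 0.
At (u, v) = (11/2, pi/4): H = 0.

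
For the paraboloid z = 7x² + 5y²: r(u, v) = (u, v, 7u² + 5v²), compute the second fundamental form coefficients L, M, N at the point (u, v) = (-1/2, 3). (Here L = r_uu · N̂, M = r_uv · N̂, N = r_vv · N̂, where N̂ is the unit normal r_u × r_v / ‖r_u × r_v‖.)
L = 7*sqrt(38)/95;  M = 0;  N = sqrt(38)/19

Compute the unit normal N̂(u, v) = (-14*u/sqrt(196*u^2 + 100*v^2 + 1), -10*v/sqrt(196*u^2 + 100*v^2 + 1), 1/sqrt(196*u^2 + 100*v^2 + 1)), and the second partials r_uu, r_uv, r_vv. Take dot products:
  L(u, v) = r_uu · N̂ = 14/sqrt(196*u^2 + 100*v^2 + 1),
  M(u, v) = r_uv · N̂ = 0,
  N(u, v) = r_vv · N̂ = 10/sqrt(196*u^2 + 100*v^2 + 1).
Evaluating at (u, v) = (-1/2, 3):
  L = 7*sqrt(38)/95, M = 0, N = sqrt(38)/19.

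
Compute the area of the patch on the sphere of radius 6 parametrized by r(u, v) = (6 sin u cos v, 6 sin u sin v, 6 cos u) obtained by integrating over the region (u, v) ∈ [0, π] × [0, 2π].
Area = 144*pi

Area = ∫∫ √(EG − F²) du dv with √(EG − F²) = 36*Abs(sin(u)). Integrating over [0, π] × [0, 2π] gives 144*pi.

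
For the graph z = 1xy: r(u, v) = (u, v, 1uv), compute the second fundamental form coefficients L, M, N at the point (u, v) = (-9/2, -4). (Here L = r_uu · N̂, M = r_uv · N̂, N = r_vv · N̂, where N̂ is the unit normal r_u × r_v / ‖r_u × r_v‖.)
L = 0;  M = 2*sqrt(149)/149;  N = 0

Compute the unit normal N̂(u, v) = (-v/sqrt(u^2 + v^2 + 1), -u/sqrt(u^2 + v^2 + 1), 1/sqrt(u^2 + v^2 + 1)), and the second partials r_uu, r_uv, r_vv. Take dot products:
  L(u, v) = r_uu · N̂ = 0,
  M(u, v) = r_uv · N̂ = 1/sqrt(u^2 + v^2 + 1),
  N(u, v) = r_vv · N̂ = 0.
Evaluating at (u, v) = (-9/2, -4):
  L = 0, M = 2*sqrt(149)/149, N = 0.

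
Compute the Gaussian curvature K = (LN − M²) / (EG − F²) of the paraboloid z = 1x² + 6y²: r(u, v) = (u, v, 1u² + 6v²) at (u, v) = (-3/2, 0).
K = 6/25

Coefficients of the first fundamental form: E = 4*u^2 + 1, F = 24*u*v, G = 144*v^2 + 1.
Coefficients of the second fundamental form: L = 2/sqrt(4*u^2 + 144*v^2 + 1), M = 0, N = 12/sqrt(4*u^2 + 144*v^2 + 1).
Assemble K = (LN − M²)/(EG − F²) = 24/(16*u^4 + 1152*u^2*v^2 + 8*u^2 + 20736*v^4 + 288*v^2 + 1). At (u, v) = (-3/2, 0): K = 6/25.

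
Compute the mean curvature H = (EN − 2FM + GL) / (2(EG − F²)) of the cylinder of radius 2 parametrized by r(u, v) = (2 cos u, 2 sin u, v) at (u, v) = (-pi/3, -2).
H = -1/4

With E = 4, F = 0, G = 1, L = -2, M = 0, N = 0, assemble
  H = (EN − 2FM + GL) / (2(EG − F²)) = -1/4.
At (u, v) = (-pi/3, -2): H = -1/4.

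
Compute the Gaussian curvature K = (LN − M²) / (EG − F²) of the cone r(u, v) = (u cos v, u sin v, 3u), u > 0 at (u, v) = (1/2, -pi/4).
K = 0

Coefficients of the first fundamental form: E = 10, F = 0, G = u^2.
Coefficients of the second fundamental form: L = 0, M = 0, N = 3*sqrt(10)*u^2/(10*Abs(u)).
Assemble K = (LN − M²)/(EG − F²) = 0. At (u, v) = (1/2, -pi/4): K = 0.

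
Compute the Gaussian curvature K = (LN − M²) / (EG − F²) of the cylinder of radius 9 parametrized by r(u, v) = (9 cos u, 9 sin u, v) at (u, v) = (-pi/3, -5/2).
K = 0

Coefficients of the first fundamental form: E = 81, F = 0, G = 1.
Coefficients of the second fundamental form: L = -9, M = 0, N = 0.
Assemble K = (LN − M²)/(EG − F²) = 0. At (u, v) = (-pi/3, -5/2): K = 0.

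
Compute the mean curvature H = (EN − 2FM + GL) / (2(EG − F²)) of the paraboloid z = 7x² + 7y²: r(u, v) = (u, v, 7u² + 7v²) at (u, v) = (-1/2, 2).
H = 5845*sqrt(834)/695556

With E = 196*u^2 + 1, F = 196*u*v, G = 196*v^2 + 1, L = 14/sqrt(196*u^2 + 196*v^2 + 1), M = 0, N = 14/sqrt(196*u^2 + 196*v^2 + 1), assemble
  H = (EN − 2FM + GL) / (2(EG − F²)) = 14*(98*u^2 + 98*v^2 + 1)/(196*u^2 + 196*v^2 + 1)^(3/2).
At (u, v) = (-1/2, 2): H = 5845*sqrt(834)/695556.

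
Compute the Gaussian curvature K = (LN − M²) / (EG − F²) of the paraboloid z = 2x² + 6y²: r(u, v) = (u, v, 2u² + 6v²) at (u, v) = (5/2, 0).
K = 48/10201

Coefficients of the first fundamental form: E = 16*u^2 + 1, F = 48*u*v, G = 144*v^2 + 1.
Coefficients of the second fundamental form: L = 4/sqrt(16*u^2 + 144*v^2 + 1), M = 0, N = 12/sqrt(16*u^2 + 144*v^2 + 1).
Assemble K = (LN − M²)/(EG − F²) = 48/(256*u^4 + 4608*u^2*v^2 + 32*u^2 + 20736*v^4 + 288*v^2 + 1). At (u, v) = (5/2, 0): K = 48/10201.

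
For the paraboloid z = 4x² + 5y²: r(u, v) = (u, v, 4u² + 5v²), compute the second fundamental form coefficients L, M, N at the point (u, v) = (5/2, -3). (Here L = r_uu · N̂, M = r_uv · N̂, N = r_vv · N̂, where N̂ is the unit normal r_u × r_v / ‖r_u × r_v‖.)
L = 8*sqrt(1301)/1301;  M = 0;  N = 10*sqrt(1301)/1301

Compute the unit normal N̂(u, v) = (-8*u/sqrt(64*u^2 + 100*v^2 + 1), -10*v/sqrt(64*u^2 + 100*v^2 + 1), 1/sqrt(64*u^2 + 100*v^2 + 1)), and the second partials r_uu, r_uv, r_vv. Take dot products:
  L(u, v) = r_uu · N̂ = 8/sqrt(64*u^2 + 100*v^2 + 1),
  M(u, v) = r_uv · N̂ = 0,
  N(u, v) = r_vv · N̂ = 10/sqrt(64*u^2 + 100*v^2 + 1).
Evaluating at (u, v) = (5/2, -3):
  L = 8*sqrt(1301)/1301, M = 0, N = 10*sqrt(1301)/1301.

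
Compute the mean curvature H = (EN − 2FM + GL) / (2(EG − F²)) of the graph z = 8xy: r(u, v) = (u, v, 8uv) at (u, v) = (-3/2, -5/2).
H = -384*sqrt(545)/59405

With E = 64*v^2 + 1, F = 64*u*v, G = 64*u^2 + 1, L = 0, M = 8/sqrt(64*u^2 + 64*v^2 + 1), N = 0, assemble
  H = (EN − 2FM + GL) / (2(EG − F²)) = -512*u*v/(64*u^2 + 64*v^2 + 1)^(3/2).
At (u, v) = (-3/2, -5/2): H = -384*sqrt(545)/59405.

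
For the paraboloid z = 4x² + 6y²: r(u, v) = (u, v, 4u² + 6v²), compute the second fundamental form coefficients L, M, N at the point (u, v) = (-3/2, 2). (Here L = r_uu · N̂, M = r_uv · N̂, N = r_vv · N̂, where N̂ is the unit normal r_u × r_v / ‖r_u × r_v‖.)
L = 8*sqrt(721)/721;  M = 0;  N = 12*sqrt(721)/721

Compute the unit normal N̂(u, v) = (-8*u/sqrt(64*u^2 + 144*v^2 + 1), -12*v/sqrt(64*u^2 + 144*v^2 + 1), 1/sqrt(64*u^2 + 144*v^2 + 1)), and the second partials r_uu, r_uv, r_vv. Take dot products:
  L(u, v) = r_uu · N̂ = 8/sqrt(64*u^2 + 144*v^2 + 1),
  M(u, v) = r_uv · N̂ = 0,
  N(u, v) = r_vv · N̂ = 12/sqrt(64*u^2 + 144*v^2 + 1).
Evaluating at (u, v) = (-3/2, 2):
  L = 8*sqrt(721)/721, M = 0, N = 12*sqrt(721)/721.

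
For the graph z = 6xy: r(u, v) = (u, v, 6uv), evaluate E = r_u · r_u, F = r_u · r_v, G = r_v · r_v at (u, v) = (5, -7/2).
E = 442;  F = -630;  G = 901

Partials: r_u = (1, 0, 6*v), r_v = (0, 1, 6*u). As functions of (u, v):
  E = r_u · r_u = 36*v^2 + 1,
  F = r_u · r_v = 36*u*v,
  G = r_v · r_v = 36*u^2 + 1.
Evaluating at (u, v) = (5, -7/2): E = 442, F = -630, G = 901.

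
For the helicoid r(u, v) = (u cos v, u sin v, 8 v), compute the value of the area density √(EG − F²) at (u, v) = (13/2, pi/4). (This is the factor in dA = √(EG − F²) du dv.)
√(EG − F²)|_{(13/2, pi/4)} = 5*sqrt(17)/2

E = 1, F = 0, G = u^2 + 64, so EG − F² = u^2 + 64. Taking the positive square root: √(EG − F²) = sqrt(u^2 + 64). At (u, v) = (13/2, pi/4): 5*sqrt(17)/2.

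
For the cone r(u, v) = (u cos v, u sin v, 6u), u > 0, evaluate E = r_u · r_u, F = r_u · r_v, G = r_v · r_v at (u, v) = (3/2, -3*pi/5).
E = 37;  F = 0;  G = 9/4

Partials: r_u = (cos(v), sin(v), 6), r_v = (-u*sin(v), u*cos(v), 0). As functions of (u, v):
  E = r_u · r_u = 37,
  F = r_u · r_v = 0,
  G = r_v · r_v = u^2.
Evaluating at (u, v) = (3/2, -3*pi/5): E = 37, F = 0, G = 9/4.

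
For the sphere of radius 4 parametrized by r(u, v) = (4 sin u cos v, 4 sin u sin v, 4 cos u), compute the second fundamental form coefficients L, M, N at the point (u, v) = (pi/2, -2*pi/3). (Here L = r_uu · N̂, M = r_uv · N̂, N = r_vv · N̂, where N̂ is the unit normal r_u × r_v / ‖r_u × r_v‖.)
L = -4;  M = 0;  N = -4

Compute the unit normal N̂(u, v) = (sin(u)^2*cos(v)/Abs(sin(u)), sin(u)^2*sin(v)/Abs(sin(u)), sin(2*u)/(2*Abs(sin(u)))), and the second partials r_uu, r_uv, r_vv. Take dot products:
  L(u, v) = r_uu · N̂ = -4*sin(u)/Abs(sin(u)),
  M(u, v) = r_uv · N̂ = 0,
  N(u, v) = r_vv · N̂ = -4*sin(u)^3/Abs(sin(u)).
Evaluating at (u, v) = (pi/2, -2*pi/3):
  L = -4, M = 0, N = -4.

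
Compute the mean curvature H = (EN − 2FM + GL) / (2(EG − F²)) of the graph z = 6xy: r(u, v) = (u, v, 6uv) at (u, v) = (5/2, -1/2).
H = 54*sqrt(235)/11045

With E = 36*v^2 + 1, F = 36*u*v, G = 36*u^2 + 1, L = 0, M = 6/sqrt(36*u^2 + 36*v^2 + 1), N = 0, assemble
  H = (EN − 2FM + GL) / (2(EG − F²)) = -216*u*v/(36*u^2 + 36*v^2 + 1)^(3/2).
At (u, v) = (5/2, -1/2): H = 54*sqrt(235)/11045.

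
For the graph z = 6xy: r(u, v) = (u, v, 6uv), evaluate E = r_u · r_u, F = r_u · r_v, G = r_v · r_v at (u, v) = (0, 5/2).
E = 226;  F = 0;  G = 1

Partials: r_u = (1, 0, 6*v), r_v = (0, 1, 6*u). As functions of (u, v):
  E = r_u · r_u = 36*v^2 + 1,
  F = r_u · r_v = 36*u*v,
  G = r_v · r_v = 36*u^2 + 1.
Evaluating at (u, v) = (0, 5/2): E = 226, F = 0, G = 1.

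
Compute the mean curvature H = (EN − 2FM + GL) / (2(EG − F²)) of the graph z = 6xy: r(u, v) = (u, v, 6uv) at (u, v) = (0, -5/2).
H = 0

With E = 36*v^2 + 1, F = 36*u*v, G = 36*u^2 + 1, L = 0, M = 6/sqrt(36*u^2 + 36*v^2 + 1), N = 0, assemble
  H = (EN − 2FM + GL) / (2(EG − F²)) = -216*u*v/(36*u^2 + 36*v^2 + 1)^(3/2).
At (u, v) = (0, -5/2): H = 0.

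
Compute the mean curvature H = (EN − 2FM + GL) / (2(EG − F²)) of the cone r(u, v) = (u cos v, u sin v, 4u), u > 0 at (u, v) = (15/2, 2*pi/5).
H = 4*sqrt(17)/255

With E = 17, F = 0, G = u^2, L = 0, M = 0, N = 4*sqrt(17)*u^2/(17*Abs(u)), assemble
  H = (EN − 2FM + GL) / (2(EG − F²)) = 2*sqrt(17)/(17*Abs(u)).
At (u, v) = (15/2, 2*pi/5): H = 4*sqrt(17)/255.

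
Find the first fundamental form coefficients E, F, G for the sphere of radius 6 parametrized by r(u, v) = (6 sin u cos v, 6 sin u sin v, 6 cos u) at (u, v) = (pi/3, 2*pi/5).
E = 36;  F = 0;  G = 27

Partials: r_u = (6*cos(u)*cos(v), 6*sin(v)*cos(u), -6*sin(u)), r_v = (-6*sin(u)*sin(v), 6*sin(u)*cos(v), 0). As functions of (u, v):
  E = r_u · r_u = 36,
  F = r_u · r_v = 0,
  G = r_v · r_v = 36*sin(u)^2.
Evaluating at (u, v) = (pi/3, 2*pi/5): E = 36, F = 0, G = 27.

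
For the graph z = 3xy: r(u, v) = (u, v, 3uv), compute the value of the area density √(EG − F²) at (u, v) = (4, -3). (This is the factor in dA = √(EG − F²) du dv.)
√(EG − F²)|_{(4, -3)} = sqrt(226)

E = 9*v^2 + 1, F = 9*u*v, G = 9*u^2 + 1, so EG − F² = 9*u^2 + 9*v^2 + 1. Taking the positive square root: √(EG − F²) = sqrt(9*u^2 + 9*v^2 + 1). At (u, v) = (4, -3): sqrt(226).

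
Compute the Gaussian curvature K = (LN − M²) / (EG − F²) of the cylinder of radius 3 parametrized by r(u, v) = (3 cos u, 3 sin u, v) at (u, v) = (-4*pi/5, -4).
K = 0

Coefficients of the first fundamental form: E = 9, F = 0, G = 1.
Coefficients of the second fundamental form: L = -3, M = 0, N = 0.
Assemble K = (LN − M²)/(EG − F²) = 0. At (u, v) = (-4*pi/5, -4): K = 0.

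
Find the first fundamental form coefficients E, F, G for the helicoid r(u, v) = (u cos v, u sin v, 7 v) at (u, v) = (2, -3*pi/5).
E = 1;  F = 0;  G = 53

Partials: r_u = (cos(v), sin(v), 0), r_v = (-u*sin(v), u*cos(v), 7). As functions of (u, v):
  E = r_u · r_u = 1,
  F = r_u · r_v = 0,
  G = r_v · r_v = u^2 + 49.
Evaluating at (u, v) = (2, -3*pi/5): E = 1, F = 0, G = 53.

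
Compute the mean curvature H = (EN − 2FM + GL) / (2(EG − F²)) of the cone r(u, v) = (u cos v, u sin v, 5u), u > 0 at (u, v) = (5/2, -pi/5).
H = sqrt(26)/26

With E = 26, F = 0, G = u^2, L = 0, M = 0, N = 5*sqrt(26)*u^2/(26*Abs(u)), assemble
  H = (EN − 2FM + GL) / (2(EG − F²)) = 5*sqrt(26)/(52*Abs(u)).
At (u, v) = (5/2, -pi/5): H = sqrt(26)/26.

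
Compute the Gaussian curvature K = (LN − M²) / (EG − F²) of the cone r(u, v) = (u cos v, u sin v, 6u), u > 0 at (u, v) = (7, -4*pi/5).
K = 0

Coefficients of the first fundamental form: E = 37, F = 0, G = u^2.
Coefficients of the second fundamental form: L = 0, M = 0, N = 6*sqrt(37)*u^2/(37*Abs(u)).
Assemble K = (LN − M²)/(EG − F²) = 0. At (u, v) = (7, -4*pi/5): K = 0.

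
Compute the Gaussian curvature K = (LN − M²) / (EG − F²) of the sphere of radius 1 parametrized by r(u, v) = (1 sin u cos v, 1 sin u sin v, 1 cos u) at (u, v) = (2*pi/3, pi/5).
K = 1

Coefficients of the first fundamental form: E = 1, F = 0, G = sin(u)^2.
Coefficients of the second fundamental form: L = -sin(u)/Abs(sin(u)), M = 0, N = -sin(u)^3/Abs(sin(u)).
Assemble K = (LN − M²)/(EG − F²) = 1. At (u, v) = (2*pi/3, pi/5): K = 1.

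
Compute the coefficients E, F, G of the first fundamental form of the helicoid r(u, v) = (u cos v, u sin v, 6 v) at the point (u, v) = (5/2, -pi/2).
E = 1;  F = 0;  G = 169/4

Partials: r_u = (cos(v), sin(v), 0), r_v = (-u*sin(v), u*cos(v), 6). As functions of (u, v):
  E = r_u · r_u = 1,
  F = r_u · r_v = 0,
  G = r_v · r_v = u^2 + 36.
Evaluating at (u, v) = (5/2, -pi/2): E = 1, F = 0, G = 169/4.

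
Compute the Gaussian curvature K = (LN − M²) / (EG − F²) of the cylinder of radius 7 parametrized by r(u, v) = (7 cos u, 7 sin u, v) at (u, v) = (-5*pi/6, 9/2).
K = 0

Coefficients of the first fundamental form: E = 49, F = 0, G = 1.
Coefficients of the second fundamental form: L = -7, M = 0, N = 0.
Assemble K = (LN − M²)/(EG − F²) = 0. At (u, v) = (-5*pi/6, 9/2): K = 0.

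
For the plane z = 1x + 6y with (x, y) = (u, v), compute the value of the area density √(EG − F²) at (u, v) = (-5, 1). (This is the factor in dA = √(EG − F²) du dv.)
√(EG − F²)|_{(-5, 1)} = sqrt(38)

E = 2, F = 6, G = 37, so EG − F² = 38. Taking the positive square root: √(EG − F²) = sqrt(38). At (u, v) = (-5, 1): sqrt(38).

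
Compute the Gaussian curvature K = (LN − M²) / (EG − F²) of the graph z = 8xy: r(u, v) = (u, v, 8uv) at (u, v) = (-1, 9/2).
K = -64/1852321

Coefficients of the first fundamental form: E = 64*v^2 + 1, F = 64*u*v, G = 64*u^2 + 1.
Coefficients of the second fundamental form: L = 0, M = 8/sqrt(64*u^2 + 64*v^2 + 1), N = 0.
Assemble K = (LN − M²)/(EG − F²) = -64/(4096*u^4 + 8192*u^2*v^2 + 128*u^2 + 4096*v^4 + 128*v^2 + 1). At (u, v) = (-1, 9/2): K = -64/1852321.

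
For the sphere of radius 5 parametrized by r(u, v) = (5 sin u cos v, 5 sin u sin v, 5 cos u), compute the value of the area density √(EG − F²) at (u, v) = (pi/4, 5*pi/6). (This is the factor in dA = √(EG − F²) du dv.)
√(EG − F²)|_{(pi/4, 5*pi/6)} = 25*sqrt(2)/2

E = 25, F = 0, G = 25*sin(u)^2, so EG − F² = 625*sin(u)^2. Taking the positive square root: √(EG − F²) = 25*Abs(sin(u)). At (u, v) = (pi/4, 5*pi/6): 25*sqrt(2)/2.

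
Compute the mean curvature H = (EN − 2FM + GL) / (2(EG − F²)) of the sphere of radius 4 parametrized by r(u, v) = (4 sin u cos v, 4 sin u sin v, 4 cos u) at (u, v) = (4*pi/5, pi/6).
H = -1/4

With E = 16, F = 0, G = 16*sin(u)^2, L = -4*sin(u)/Abs(sin(u)), M = 0, N = -4*sin(u)^3/Abs(sin(u)), assemble
  H = (EN − 2FM + GL) / (2(EG − F²)) = -sin(u)/(4*Abs(sin(u))).
At (u, v) = (4*pi/5, pi/6): H = -1/4.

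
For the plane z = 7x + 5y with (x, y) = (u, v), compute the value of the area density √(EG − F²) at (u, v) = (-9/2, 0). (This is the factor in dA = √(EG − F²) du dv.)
√(EG − F²)|_{(-9/2, 0)} = 5*sqrt(3)

E = 50, F = 35, G = 26, so EG − F² = 75. Taking the positive square root: √(EG − F²) = 5*sqrt(3). At (u, v) = (-9/2, 0): 5*sqrt(3).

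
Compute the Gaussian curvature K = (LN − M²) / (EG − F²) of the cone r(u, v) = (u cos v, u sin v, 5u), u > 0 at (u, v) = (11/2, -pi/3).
K = 0

Coefficients of the first fundamental form: E = 26, F = 0, G = u^2.
Coefficients of the second fundamental form: L = 0, M = 0, N = 5*sqrt(26)*u^2/(26*Abs(u)).
Assemble K = (LN − M²)/(EG − F²) = 0. At (u, v) = (11/2, -pi/3): K = 0.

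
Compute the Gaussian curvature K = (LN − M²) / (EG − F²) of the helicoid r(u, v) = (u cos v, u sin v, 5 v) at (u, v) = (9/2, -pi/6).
K = -400/32761

Coefficients of the first fundamental form: E = 1, F = 0, G = u^2 + 25.
Coefficients of the second fundamental form: L = 0, M = -5/sqrt(u^2 + 25), N = 0.
Assemble K = (LN − M²)/(EG − F²) = -25/(u^2 + 25)^2. At (u, v) = (9/2, -pi/6): K = -400/32761.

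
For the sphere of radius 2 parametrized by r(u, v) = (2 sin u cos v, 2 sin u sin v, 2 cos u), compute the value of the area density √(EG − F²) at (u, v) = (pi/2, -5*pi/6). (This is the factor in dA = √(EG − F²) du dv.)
√(EG − F²)|_{(pi/2, -5*pi/6)} = 4

E = 4, F = 0, G = 4*sin(u)^2, so EG − F² = 16*sin(u)^2. Taking the positive square root: √(EG − F²) = 4*Abs(sin(u)). At (u, v) = (pi/2, -5*pi/6): 4.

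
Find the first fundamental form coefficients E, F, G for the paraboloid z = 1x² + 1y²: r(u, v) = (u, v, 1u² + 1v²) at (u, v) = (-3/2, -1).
E = 10;  F = 6;  G = 5

Partials: r_u = (1, 0, 2*u), r_v = (0, 1, 2*v). As functions of (u, v):
  E = r_u · r_u = 4*u^2 + 1,
  F = r_u · r_v = 4*u*v,
  G = r_v · r_v = 4*v^2 + 1.
Evaluating at (u, v) = (-3/2, -1): E = 10, F = 6, G = 5.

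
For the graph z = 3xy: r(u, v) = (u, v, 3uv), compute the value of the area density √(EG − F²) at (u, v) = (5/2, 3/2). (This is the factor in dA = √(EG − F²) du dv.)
√(EG − F²)|_{(5/2, 3/2)} = sqrt(310)/2

E = 9*v^2 + 1, F = 9*u*v, G = 9*u^2 + 1, so EG − F² = 9*u^2 + 9*v^2 + 1. Taking the positive square root: √(EG − F²) = sqrt(9*u^2 + 9*v^2 + 1). At (u, v) = (5/2, 3/2): sqrt(310)/2.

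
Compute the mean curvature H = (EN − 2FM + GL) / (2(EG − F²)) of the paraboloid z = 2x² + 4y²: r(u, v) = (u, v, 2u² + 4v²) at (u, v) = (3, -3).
H = 1734*sqrt(721)/519841

With E = 16*u^2 + 1, F = 32*u*v, G = 64*v^2 + 1, L = 4/sqrt(16*u^2 + 64*v^2 + 1), M = 0, N = 8/sqrt(16*u^2 + 64*v^2 + 1), assemble
  H = (EN − 2FM + GL) / (2(EG − F²)) = 2*(32*u^2 + 64*v^2 + 3)/(16*u^2 + 64*v^2 + 1)^(3/2).
At (u, v) = (3, -3): H = 1734*sqrt(721)/519841.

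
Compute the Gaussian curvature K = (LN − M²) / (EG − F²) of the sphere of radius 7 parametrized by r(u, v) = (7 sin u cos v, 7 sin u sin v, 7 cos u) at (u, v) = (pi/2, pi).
K = 1/49

Coefficients of the first fundamental form: E = 49, F = 0, G = 49*sin(u)^2.
Coefficients of the second fundamental form: L = -7*sin(u)/Abs(sin(u)), M = 0, N = -7*sin(u)^3/Abs(sin(u)).
Assemble K = (LN − M²)/(EG − F²) = 1/49. At (u, v) = (pi/2, pi): K = 1/49.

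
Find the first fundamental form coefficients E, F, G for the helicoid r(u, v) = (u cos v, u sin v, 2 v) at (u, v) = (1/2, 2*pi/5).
E = 1;  F = 0;  G = 17/4

Partials: r_u = (cos(v), sin(v), 0), r_v = (-u*sin(v), u*cos(v), 2). As functions of (u, v):
  E = r_u · r_u = 1,
  F = r_u · r_v = 0,
  G = r_v · r_v = u^2 + 4.
Evaluating at (u, v) = (1/2, 2*pi/5): E = 1, F = 0, G = 17/4.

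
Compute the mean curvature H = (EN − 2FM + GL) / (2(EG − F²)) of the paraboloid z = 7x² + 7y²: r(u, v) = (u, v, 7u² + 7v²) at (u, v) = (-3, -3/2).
H = 15449*sqrt(2206)/4866436

With E = 196*u^2 + 1, F = 196*u*v, G = 196*v^2 + 1, L = 14/sqrt(196*u^2 + 196*v^2 + 1), M = 0, N = 14/sqrt(196*u^2 + 196*v^2 + 1), assemble
  H = (EN − 2FM + GL) / (2(EG − F²)) = 14*(98*u^2 + 98*v^2 + 1)/(196*u^2 + 196*v^2 + 1)^(3/2).
At (u, v) = (-3, -3/2): H = 15449*sqrt(2206)/4866436.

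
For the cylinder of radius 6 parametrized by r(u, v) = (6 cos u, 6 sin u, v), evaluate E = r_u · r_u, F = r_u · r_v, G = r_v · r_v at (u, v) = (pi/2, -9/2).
E = 36;  F = 0;  G = 1

Partials: r_u = (-6*sin(u), 6*cos(u), 0), r_v = (0, 0, 1). As functions of (u, v):
  E = r_u · r_u = 36,
  F = r_u · r_v = 0,
  G = r_v · r_v = 1.
Evaluating at (u, v) = (pi/2, -9/2): E = 36, F = 0, G = 1.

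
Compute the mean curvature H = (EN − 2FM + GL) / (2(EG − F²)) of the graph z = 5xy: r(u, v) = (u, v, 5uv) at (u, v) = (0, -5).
H = 0

With E = 25*v^2 + 1, F = 25*u*v, G = 25*u^2 + 1, L = 0, M = 5/sqrt(25*u^2 + 25*v^2 + 1), N = 0, assemble
  H = (EN − 2FM + GL) / (2(EG − F²)) = -125*u*v/(25*u^2 + 25*v^2 + 1)^(3/2).
At (u, v) = (0, -5): H = 0.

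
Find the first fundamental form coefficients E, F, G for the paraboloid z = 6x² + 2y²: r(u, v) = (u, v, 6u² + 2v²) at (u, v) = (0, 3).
E = 1;  F = 0;  G = 145

Partials: r_u = (1, 0, 12*u), r_v = (0, 1, 4*v). As functions of (u, v):
  E = r_u · r_u = 144*u^2 + 1,
  F = r_u · r_v = 48*u*v,
  G = r_v · r_v = 16*v^2 + 1.
Evaluating at (u, v) = (0, 3): E = 1, F = 0, G = 145.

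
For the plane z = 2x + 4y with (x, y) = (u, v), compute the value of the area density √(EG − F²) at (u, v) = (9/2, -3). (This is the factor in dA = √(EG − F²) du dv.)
√(EG − F²)|_{(9/2, -3)} = sqrt(21)

E = 5, F = 8, G = 17, so EG − F² = 21. Taking the positive square root: √(EG − F²) = sqrt(21). At (u, v) = (9/2, -3): sqrt(21).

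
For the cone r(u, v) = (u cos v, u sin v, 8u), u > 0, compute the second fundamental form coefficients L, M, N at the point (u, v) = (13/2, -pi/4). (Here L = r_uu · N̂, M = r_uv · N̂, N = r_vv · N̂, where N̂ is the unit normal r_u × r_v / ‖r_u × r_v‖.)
L = 0;  M = 0;  N = 4*sqrt(65)/5

Compute the unit normal N̂(u, v) = (-8*sqrt(65)*u*cos(v)/(65*Abs(u)), -8*sqrt(65)*u*sin(v)/(65*Abs(u)), sqrt(65)*u/(65*Abs(u))), and the second partials r_uu, r_uv, r_vv. Take dot products:
  L(u, v) = r_uu · N̂ = 0,
  M(u, v) = r_uv · N̂ = 0,
  N(u, v) = r_vv · N̂ = 8*sqrt(65)*u^2/(65*Abs(u)).
Evaluating at (u, v) = (13/2, -pi/4):
  L = 0, M = 0, N = 4*sqrt(65)/5.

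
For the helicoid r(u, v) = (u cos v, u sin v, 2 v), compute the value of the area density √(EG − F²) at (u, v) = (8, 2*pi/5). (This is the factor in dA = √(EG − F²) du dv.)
√(EG − F²)|_{(8, 2*pi/5)} = 2*sqrt(17)

E = 1, F = 0, G = u^2 + 4, so EG − F² = u^2 + 4. Taking the positive square root: √(EG − F²) = sqrt(u^2 + 4). At (u, v) = (8, 2*pi/5): 2*sqrt(17).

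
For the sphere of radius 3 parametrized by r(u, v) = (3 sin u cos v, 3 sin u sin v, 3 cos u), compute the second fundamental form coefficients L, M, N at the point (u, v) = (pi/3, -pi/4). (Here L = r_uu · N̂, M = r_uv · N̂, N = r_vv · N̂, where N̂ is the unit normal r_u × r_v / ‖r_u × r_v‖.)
L = -3;  M = 0;  N = -9/4

Compute the unit normal N̂(u, v) = (sin(u)^2*cos(v)/Abs(sin(u)), sin(u)^2*sin(v)/Abs(sin(u)), sin(2*u)/(2*Abs(sin(u)))), and the second partials r_uu, r_uv, r_vv. Take dot products:
  L(u, v) = r_uu · N̂ = -3*sin(u)/Abs(sin(u)),
  M(u, v) = r_uv · N̂ = 0,
  N(u, v) = r_vv · N̂ = -3*sin(u)^3/Abs(sin(u)).
Evaluating at (u, v) = (pi/3, -pi/4):
  L = -3, M = 0, N = -9/4.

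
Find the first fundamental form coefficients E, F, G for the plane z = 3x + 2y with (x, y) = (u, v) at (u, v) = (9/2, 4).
E = 10;  F = 6;  G = 5

Partials: r_u = (1, 0, 3), r_v = (0, 1, 2). As functions of (u, v):
  E = r_u · r_u = 10,
  F = r_u · r_v = 6,
  G = r_v · r_v = 5.
Evaluating at (u, v) = (9/2, 4): E = 10, F = 6, G = 5.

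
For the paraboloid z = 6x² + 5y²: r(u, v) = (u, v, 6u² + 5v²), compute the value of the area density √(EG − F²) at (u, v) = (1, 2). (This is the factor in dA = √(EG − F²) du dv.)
√(EG − F²)|_{(1, 2)} = sqrt(545)

E = 144*u^2 + 1, F = 120*u*v, G = 100*v^2 + 1, so EG − F² = 144*u^2 + 100*v^2 + 1. Taking the positive square root: √(EG − F²) = sqrt(144*u^2 + 100*v^2 + 1). At (u, v) = (1, 2): sqrt(545).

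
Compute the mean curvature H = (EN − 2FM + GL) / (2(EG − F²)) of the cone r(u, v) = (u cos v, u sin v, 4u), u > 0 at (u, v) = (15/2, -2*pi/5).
H = 4*sqrt(17)/255

With E = 17, F = 0, G = u^2, L = 0, M = 0, N = 4*sqrt(17)*u^2/(17*Abs(u)), assemble
  H = (EN − 2FM + GL) / (2(EG − F²)) = 2*sqrt(17)/(17*Abs(u)).
At (u, v) = (15/2, -2*pi/5): H = 4*sqrt(17)/255.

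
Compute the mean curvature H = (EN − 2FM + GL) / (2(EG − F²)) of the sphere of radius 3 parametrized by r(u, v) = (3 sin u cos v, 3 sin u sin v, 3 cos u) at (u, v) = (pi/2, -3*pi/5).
H = -1/3

With E = 9, F = 0, G = 9*sin(u)^2, L = -3*sin(u)/Abs(sin(u)), M = 0, N = -3*sin(u)^3/Abs(sin(u)), assemble
  H = (EN − 2FM + GL) / (2(EG − F²)) = -sin(u)/(3*Abs(sin(u))).
At (u, v) = (pi/2, -3*pi/5): H = -1/3.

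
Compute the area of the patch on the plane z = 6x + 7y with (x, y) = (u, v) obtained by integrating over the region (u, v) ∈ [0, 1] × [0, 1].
Area = sqrt(86)

Area = ∫∫ √(EG − F²) du dv with √(EG − F²) = sqrt(86). Integrating over [0, 1] × [0, 1] gives sqrt(86).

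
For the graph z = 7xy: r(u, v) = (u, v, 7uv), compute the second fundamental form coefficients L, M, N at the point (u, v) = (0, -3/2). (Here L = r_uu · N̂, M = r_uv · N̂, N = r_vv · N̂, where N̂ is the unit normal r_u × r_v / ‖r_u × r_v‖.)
L = 0;  M = 14*sqrt(445)/445;  N = 0

Compute the unit normal N̂(u, v) = (-7*v/sqrt(49*u^2 + 49*v^2 + 1), -7*u/sqrt(49*u^2 + 49*v^2 + 1), 1/sqrt(49*u^2 + 49*v^2 + 1)), and the second partials r_uu, r_uv, r_vv. Take dot products:
  L(u, v) = r_uu · N̂ = 0,
  M(u, v) = r_uv · N̂ = 7/sqrt(49*u^2 + 49*v^2 + 1),
  N(u, v) = r_vv · N̂ = 0.
Evaluating at (u, v) = (0, -3/2):
  L = 0, M = 14*sqrt(445)/445, N = 0.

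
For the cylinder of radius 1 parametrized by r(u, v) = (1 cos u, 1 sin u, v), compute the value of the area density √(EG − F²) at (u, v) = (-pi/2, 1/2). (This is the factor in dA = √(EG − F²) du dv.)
√(EG − F²)|_{(-pi/2, 1/2)} = 1

E = 1, F = 0, G = 1, so EG − F² = 1. Taking the positive square root: √(EG − F²) = 1. At (u, v) = (-pi/2, 1/2): 1.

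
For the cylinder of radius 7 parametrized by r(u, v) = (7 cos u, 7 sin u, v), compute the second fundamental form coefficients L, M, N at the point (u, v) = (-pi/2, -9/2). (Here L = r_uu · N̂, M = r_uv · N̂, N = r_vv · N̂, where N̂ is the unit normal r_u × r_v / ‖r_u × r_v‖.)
L = -7;  M = 0;  N = 0

Compute the unit normal N̂(u, v) = (cos(u), sin(u), 0), and the second partials r_uu, r_uv, r_vv. Take dot products:
  L(u, v) = r_uu · N̂ = -7,
  M(u, v) = r_uv · N̂ = 0,
  N(u, v) = r_vv · N̂ = 0.
Evaluating at (u, v) = (-pi/2, -9/2):
  L = -7, M = 0, N = 0.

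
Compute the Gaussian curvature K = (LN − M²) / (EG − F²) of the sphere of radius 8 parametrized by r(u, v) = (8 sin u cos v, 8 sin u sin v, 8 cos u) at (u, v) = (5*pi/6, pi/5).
K = 1/64

Coefficients of the first fundamental form: E = 64, F = 0, G = 64*sin(u)^2.
Coefficients of the second fundamental form: L = -8*sin(u)/Abs(sin(u)), M = 0, N = -8*sin(u)^3/Abs(sin(u)).
Assemble K = (LN − M²)/(EG − F²) = 1/64. At (u, v) = (5*pi/6, pi/5): K = 1/64.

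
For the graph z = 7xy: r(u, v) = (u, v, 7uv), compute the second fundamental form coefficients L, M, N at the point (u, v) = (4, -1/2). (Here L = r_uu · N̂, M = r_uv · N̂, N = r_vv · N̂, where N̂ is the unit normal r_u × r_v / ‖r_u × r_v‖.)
L = 0;  M = 14*sqrt(3189)/3189;  N = 0

Compute the unit normal N̂(u, v) = (-7*v/sqrt(49*u^2 + 49*v^2 + 1), -7*u/sqrt(49*u^2 + 49*v^2 + 1), 1/sqrt(49*u^2 + 49*v^2 + 1)), and the second partials r_uu, r_uv, r_vv. Take dot products:
  L(u, v) = r_uu · N̂ = 0,
  M(u, v) = r_uv · N̂ = 7/sqrt(49*u^2 + 49*v^2 + 1),
  N(u, v) = r_vv · N̂ = 0.
Evaluating at (u, v) = (4, -1/2):
  L = 0, M = 14*sqrt(3189)/3189, N = 0.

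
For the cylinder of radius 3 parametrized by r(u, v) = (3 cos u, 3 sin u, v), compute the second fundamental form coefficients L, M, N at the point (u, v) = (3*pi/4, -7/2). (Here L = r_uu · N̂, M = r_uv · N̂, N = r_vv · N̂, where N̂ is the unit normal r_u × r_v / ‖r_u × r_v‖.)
L = -3;  M = 0;  N = 0

Compute the unit normal N̂(u, v) = (cos(u), sin(u), 0), and the second partials r_uu, r_uv, r_vv. Take dot products:
  L(u, v) = r_uu · N̂ = -3,
  M(u, v) = r_uv · N̂ = 0,
  N(u, v) = r_vv · N̂ = 0.
Evaluating at (u, v) = (3*pi/4, -7/2):
  L = -3, M = 0, N = 0.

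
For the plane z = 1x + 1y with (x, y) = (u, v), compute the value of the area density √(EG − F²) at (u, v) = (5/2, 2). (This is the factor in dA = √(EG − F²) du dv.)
√(EG − F²)|_{(5/2, 2)} = sqrt(3)

E = 2, F = 1, G = 2, so EG − F² = 3. Taking the positive square root: √(EG − F²) = sqrt(3). At (u, v) = (5/2, 2): sqrt(3).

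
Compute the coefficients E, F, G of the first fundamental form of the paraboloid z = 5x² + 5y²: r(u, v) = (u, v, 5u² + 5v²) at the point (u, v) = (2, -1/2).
E = 401;  F = -100;  G = 26

Partials: r_u = (1, 0, 10*u), r_v = (0, 1, 10*v). As functions of (u, v):
  E = r_u · r_u = 100*u^2 + 1,
  F = r_u · r_v = 100*u*v,
  G = r_v · r_v = 100*v^2 + 1.
Evaluating at (u, v) = (2, -1/2): E = 401, F = -100, G = 26.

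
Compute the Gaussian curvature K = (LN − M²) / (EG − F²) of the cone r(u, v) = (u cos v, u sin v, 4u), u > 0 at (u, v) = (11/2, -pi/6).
K = 0

Coefficients of the first fundamental form: E = 17, F = 0, G = u^2.
Coefficients of the second fundamental form: L = 0, M = 0, N = 4*sqrt(17)*u^2/(17*Abs(u)).
Assemble K = (LN − M²)/(EG − F²) = 0. At (u, v) = (11/2, -pi/6): K = 0.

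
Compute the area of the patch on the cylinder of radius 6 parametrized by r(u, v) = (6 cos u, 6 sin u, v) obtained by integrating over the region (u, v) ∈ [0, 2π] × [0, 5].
Area = 60*pi

Area = ∫∫ √(EG − F²) du dv with √(EG − F²) = 6. Integrating over [0, 2π] × [0, 5] gives 60*pi.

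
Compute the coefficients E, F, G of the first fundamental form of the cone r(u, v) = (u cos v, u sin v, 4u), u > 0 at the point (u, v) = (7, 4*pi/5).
E = 17;  F = 0;  G = 49

Partials: r_u = (cos(v), sin(v), 4), r_v = (-u*sin(v), u*cos(v), 0). As functions of (u, v):
  E = r_u · r_u = 17,
  F = r_u · r_v = 0,
  G = r_v · r_v = u^2.
Evaluating at (u, v) = (7, 4*pi/5): E = 17, F = 0, G = 49.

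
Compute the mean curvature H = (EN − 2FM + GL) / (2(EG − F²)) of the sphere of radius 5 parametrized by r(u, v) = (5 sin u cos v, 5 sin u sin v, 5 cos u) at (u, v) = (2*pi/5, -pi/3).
H = -1/5

With E = 25, F = 0, G = 25*sin(u)^2, L = -5*sin(u)/Abs(sin(u)), M = 0, N = -5*sin(u)^3/Abs(sin(u)), assemble
  H = (EN − 2FM + GL) / (2(EG − F²)) = -sin(u)/(5*Abs(sin(u))).
At (u, v) = (2*pi/5, -pi/3): H = -1/5.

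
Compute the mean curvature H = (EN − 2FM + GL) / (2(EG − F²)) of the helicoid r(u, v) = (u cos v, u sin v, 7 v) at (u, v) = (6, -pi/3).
H = 0

With E = 1, F = 0, G = u^2 + 49, L = 0, M = -7/sqrt(u^2 + 49), N = 0, assemble
  H = (EN − 2FM + GL) / (2(EG − F²)) = 0.
At (u, v) = (6, -pi/3): H = 0.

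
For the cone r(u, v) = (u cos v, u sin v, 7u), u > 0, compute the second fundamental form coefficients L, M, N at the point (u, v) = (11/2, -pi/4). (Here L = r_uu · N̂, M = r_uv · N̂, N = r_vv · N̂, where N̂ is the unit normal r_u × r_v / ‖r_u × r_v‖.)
L = 0;  M = 0;  N = 77*sqrt(2)/20

Compute the unit normal N̂(u, v) = (-7*sqrt(2)*u*cos(v)/(10*Abs(u)), -7*sqrt(2)*u*sin(v)/(10*Abs(u)), sqrt(2)*u/(10*Abs(u))), and the second partials r_uu, r_uv, r_vv. Take dot products:
  L(u, v) = r_uu · N̂ = 0,
  M(u, v) = r_uv · N̂ = 0,
  N(u, v) = r_vv · N̂ = 7*sqrt(2)*u^2/(10*Abs(u)).
Evaluating at (u, v) = (11/2, -pi/4):
  L = 0, M = 0, N = 77*sqrt(2)/20.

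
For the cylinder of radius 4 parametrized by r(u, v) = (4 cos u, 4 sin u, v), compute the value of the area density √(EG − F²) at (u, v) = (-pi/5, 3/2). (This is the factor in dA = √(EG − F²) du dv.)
√(EG − F²)|_{(-pi/5, 3/2)} = 4

E = 16, F = 0, G = 1, so EG − F² = 16. Taking the positive square root: √(EG − F²) = 4. At (u, v) = (-pi/5, 3/2): 4.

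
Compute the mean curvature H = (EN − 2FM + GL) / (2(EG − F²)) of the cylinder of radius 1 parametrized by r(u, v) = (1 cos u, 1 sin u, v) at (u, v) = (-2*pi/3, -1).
H = -1/2

With E = 1, F = 0, G = 1, L = -1, M = 0, N = 0, assemble
  H = (EN − 2FM + GL) / (2(EG − F²)) = -1/2.
At (u, v) = (-2*pi/3, -1): H = -1/2.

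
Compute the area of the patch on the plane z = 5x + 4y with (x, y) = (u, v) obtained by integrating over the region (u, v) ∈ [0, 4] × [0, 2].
Area = 8*sqrt(42)

Area = ∫∫ √(EG − F²) du dv with √(EG − F²) = sqrt(42). Integrating over [0, 4] × [0, 2] gives 8*sqrt(42).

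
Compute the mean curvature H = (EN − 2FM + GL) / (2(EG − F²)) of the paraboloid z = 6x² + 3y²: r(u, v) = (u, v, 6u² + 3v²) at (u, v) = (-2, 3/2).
H = 2223*sqrt(658)/432964

With E = 144*u^2 + 1, F = 72*u*v, G = 36*v^2 + 1, L = 12/sqrt(144*u^2 + 36*v^2 + 1), M = 0, N = 6/sqrt(144*u^2 + 36*v^2 + 1), assemble
  H = (EN − 2FM + GL) / (2(EG − F²)) = 9*(48*u^2 + 24*v^2 + 1)/(144*u^2 + 36*v^2 + 1)^(3/2).
At (u, v) = (-2, 3/2): H = 2223*sqrt(658)/432964.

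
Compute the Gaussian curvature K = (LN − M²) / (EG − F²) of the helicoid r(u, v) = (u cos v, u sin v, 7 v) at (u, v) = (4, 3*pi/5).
K = -49/4225

Coefficients of the first fundamental form: E = 1, F = 0, G = u^2 + 49.
Coefficients of the second fundamental form: L = 0, M = -7/sqrt(u^2 + 49), N = 0.
Assemble K = (LN − M²)/(EG − F²) = -49/(u^2 + 49)^2. At (u, v) = (4, 3*pi/5): K = -49/4225.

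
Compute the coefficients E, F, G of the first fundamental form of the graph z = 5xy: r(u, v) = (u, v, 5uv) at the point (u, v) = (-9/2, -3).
E = 226;  F = 675/2;  G = 2029/4

Partials: r_u = (1, 0, 5*v), r_v = (0, 1, 5*u). As functions of (u, v):
  E = r_u · r_u = 25*v^2 + 1,
  F = r_u · r_v = 25*u*v,
  G = r_v · r_v = 25*u^2 + 1.
Evaluating at (u, v) = (-9/2, -3): E = 226, F = 675/2, G = 2029/4.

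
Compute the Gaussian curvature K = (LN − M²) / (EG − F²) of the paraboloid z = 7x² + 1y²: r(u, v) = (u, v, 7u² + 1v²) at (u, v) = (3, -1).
K = 28/3129361

Coefficients of the first fundamental form: E = 196*u^2 + 1, F = 28*u*v, G = 4*v^2 + 1.
Coefficients of the second fundamental form: L = 14/sqrt(196*u^2 + 4*v^2 + 1), M = 0, N = 2/sqrt(196*u^2 + 4*v^2 + 1).
Assemble K = (LN − M²)/(EG − F²) = 28/(38416*u^4 + 1568*u^2*v^2 + 392*u^2 + 16*v^4 + 8*v^2 + 1). At (u, v) = (3, -1): K = 28/3129361.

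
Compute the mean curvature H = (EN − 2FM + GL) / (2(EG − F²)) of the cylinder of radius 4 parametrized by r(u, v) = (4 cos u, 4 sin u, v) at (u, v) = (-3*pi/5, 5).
H = -1/8

With E = 16, F = 0, G = 1, L = -4, M = 0, N = 0, assemble
  H = (EN − 2FM + GL) / (2(EG − F²)) = -1/8.
At (u, v) = (-3*pi/5, 5): H = -1/8.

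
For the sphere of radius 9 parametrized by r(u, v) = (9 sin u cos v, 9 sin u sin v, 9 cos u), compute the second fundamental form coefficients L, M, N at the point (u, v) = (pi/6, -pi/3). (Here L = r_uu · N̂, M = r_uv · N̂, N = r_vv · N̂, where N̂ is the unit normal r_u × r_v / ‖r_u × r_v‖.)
L = -9;  M = 0;  N = -9/4

Compute the unit normal N̂(u, v) = (sin(u)^2*cos(v)/Abs(sin(u)), sin(u)^2*sin(v)/Abs(sin(u)), sin(2*u)/(2*Abs(sin(u)))), and the second partials r_uu, r_uv, r_vv. Take dot products:
  L(u, v) = r_uu · N̂ = -9*sin(u)/Abs(sin(u)),
  M(u, v) = r_uv · N̂ = 0,
  N(u, v) = r_vv · N̂ = -9*sin(u)^3/Abs(sin(u)).
Evaluating at (u, v) = (pi/6, -pi/3):
  L = -9, M = 0, N = -9/4.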